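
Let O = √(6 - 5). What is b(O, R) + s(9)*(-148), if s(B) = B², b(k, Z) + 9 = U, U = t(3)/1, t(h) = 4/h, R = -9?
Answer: -35987/3 ≈ -11996.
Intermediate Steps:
O = 1 (O = √1 = 1)
U = 4/3 (U = (4/3)/1 = (4*(⅓))*1 = (4/3)*1 = 4/3 ≈ 1.3333)
b(k, Z) = -23/3 (b(k, Z) = -9 + 4/3 = -23/3)
b(O, R) + s(9)*(-148) = -23/3 + 9²*(-148) = -23/3 + 81*(-148) = -23/3 - 11988 = -35987/3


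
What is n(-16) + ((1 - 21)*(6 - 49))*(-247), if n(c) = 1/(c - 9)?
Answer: -5310501/25 ≈ -2.1242e+5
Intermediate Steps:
n(c) = 1/(-9 + c)
n(-16) + ((1 - 21)*(6 - 49))*(-247) = 1/(-9 - 16) + ((1 - 21)*(6 - 49))*(-247) = 1/(-25) - 20*(-43)*(-247) = -1/25 + 860*(-247) = -1/25 - 212420 = -5310501/25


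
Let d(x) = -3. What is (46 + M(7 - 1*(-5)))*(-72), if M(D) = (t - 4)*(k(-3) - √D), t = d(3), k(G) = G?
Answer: -4824 - 1008*√3 ≈ -6569.9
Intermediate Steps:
t = -3
M(D) = 21 + 7*√D (M(D) = (-3 - 4)*(-3 - √D) = -7*(-3 - √D) = 21 + 7*√D)
(46 + M(7 - 1*(-5)))*(-72) = (46 + (21 + 7*√(7 - 1*(-5))))*(-72) = (46 + (21 + 7*√(7 + 5)))*(-72) = (46 + (21 + 7*√12))*(-72) = (46 + (21 + 7*(2*√3)))*(-72) = (46 + (21 + 14*√3))*(-72) = (67 + 14*√3)*(-72) = -4824 - 1008*√3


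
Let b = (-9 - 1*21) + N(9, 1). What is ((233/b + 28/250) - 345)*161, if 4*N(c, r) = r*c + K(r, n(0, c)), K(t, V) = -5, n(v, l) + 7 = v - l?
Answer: -205974384/3625 ≈ -56821.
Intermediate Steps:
n(v, l) = -7 + v - l (n(v, l) = -7 + (v - l) = -7 + v - l)
N(c, r) = -5/4 + c*r/4 (N(c, r) = (r*c - 5)/4 = (c*r - 5)/4 = (-5 + c*r)/4 = -5/4 + c*r/4)
b = -29 (b = (-9 - 1*21) + (-5/4 + (¼)*9*1) = (-9 - 21) + (-5/4 + 9/4) = -30 + 1 = -29)
((233/b + 28/250) - 345)*161 = ((233/(-29) + 28/250) - 345)*161 = ((233*(-1/29) + 28*(1/250)) - 345)*161 = ((-233/29 + 14/125) - 345)*161 = (-28719/3625 - 345)*161 = -1279344/3625*161 = -205974384/3625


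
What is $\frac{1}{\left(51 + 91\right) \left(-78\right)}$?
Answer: $- \frac{1}{11076} \approx -9.0285 \cdot 10^{-5}$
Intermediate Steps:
$\frac{1}{\left(51 + 91\right) \left(-78\right)} = \frac{1}{142 \left(-78\right)} = \frac{1}{-11076} = - \frac{1}{11076}$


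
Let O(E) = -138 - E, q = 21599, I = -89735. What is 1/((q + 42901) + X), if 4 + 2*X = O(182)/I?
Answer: 17947/1157545638 ≈ 1.5504e-5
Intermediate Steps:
X = -35862/17947 (X = -2 + ((-138 - 1*182)/(-89735))/2 = -2 + ((-138 - 182)*(-1/89735))/2 = -2 + (-320*(-1/89735))/2 = -2 + (½)*(64/17947) = -2 + 32/17947 = -35862/17947 ≈ -1.9982)
1/((q + 42901) + X) = 1/((21599 + 42901) - 35862/17947) = 1/(64500 - 35862/17947) = 1/(1157545638/17947) = 17947/1157545638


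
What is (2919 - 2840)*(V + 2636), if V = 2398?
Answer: 397686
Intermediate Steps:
(2919 - 2840)*(V + 2636) = (2919 - 2840)*(2398 + 2636) = 79*5034 = 397686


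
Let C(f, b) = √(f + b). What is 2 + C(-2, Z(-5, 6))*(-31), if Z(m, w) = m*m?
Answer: 2 - 31*√23 ≈ -146.67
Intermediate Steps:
Z(m, w) = m²
C(f, b) = √(b + f)
2 + C(-2, Z(-5, 6))*(-31) = 2 + √((-5)² - 2)*(-31) = 2 + √(25 - 2)*(-31) = 2 + √23*(-31) = 2 - 31*√23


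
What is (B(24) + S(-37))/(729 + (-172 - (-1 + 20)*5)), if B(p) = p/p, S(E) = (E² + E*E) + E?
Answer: 193/33 ≈ 5.8485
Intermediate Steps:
S(E) = E + 2*E² (S(E) = (E² + E²) + E = 2*E² + E = E + 2*E²)
B(p) = 1
(B(24) + S(-37))/(729 + (-172 - (-1 + 20)*5)) = (1 - 37*(1 + 2*(-37)))/(729 + (-172 - (-1 + 20)*5)) = (1 - 37*(1 - 74))/(729 + (-172 - 19*5)) = (1 - 37*(-73))/(729 + (-172 - 1*95)) = (1 + 2701)/(729 + (-172 - 95)) = 2702/(729 - 267) = 2702/462 = 2702*(1/462) = 193/33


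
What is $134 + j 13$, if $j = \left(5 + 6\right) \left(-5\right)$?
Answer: $-581$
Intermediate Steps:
$j = -55$ ($j = 11 \left(-5\right) = -55$)
$134 + j 13 = 134 - 715 = -581$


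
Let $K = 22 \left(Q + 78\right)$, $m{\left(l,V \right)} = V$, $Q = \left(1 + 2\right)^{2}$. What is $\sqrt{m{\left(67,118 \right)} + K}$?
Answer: $4 \sqrt{127} \approx 45.078$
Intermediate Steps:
$Q = 9$ ($Q = 3^{2} = 9$)
$K = 1914$ ($K = 22 \left(9 + 78\right) = 22 \cdot 87 = 1914$)
$\sqrt{m{\left(67,118 \right)} + K} = \sqrt{118 + 1914} = \sqrt{2032} = 4 \sqrt{127}$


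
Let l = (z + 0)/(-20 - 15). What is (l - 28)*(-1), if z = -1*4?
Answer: 976/35 ≈ 27.886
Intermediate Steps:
z = -4
l = 4/35 (l = (-4 + 0)/(-20 - 15) = -4/(-35) = -4*(-1/35) = 4/35 ≈ 0.11429)
(l - 28)*(-1) = (4/35 - 28)*(-1) = -976/35*(-1) = 976/35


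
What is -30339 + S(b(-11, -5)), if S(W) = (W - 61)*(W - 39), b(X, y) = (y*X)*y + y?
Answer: 78440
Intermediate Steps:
b(X, y) = y + X*y**2 (b(X, y) = (X*y)*y + y = X*y**2 + y = y + X*y**2)
S(W) = (-61 + W)*(-39 + W)
-30339 + S(b(-11, -5)) = -30339 + (2379 + (-5*(1 - 11*(-5)))**2 - (-500)*(1 - 11*(-5))) = -30339 + (2379 + (-5*(1 + 55))**2 - (-500)*(1 + 55)) = -30339 + (2379 + (-5*56)**2 - (-500)*56) = -30339 + (2379 + (-280)**2 - 100*(-280)) = -30339 + (2379 + 78400 + 28000) = -30339 + 108779 = 78440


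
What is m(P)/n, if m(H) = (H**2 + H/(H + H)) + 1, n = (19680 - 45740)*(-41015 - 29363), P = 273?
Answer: 13551/333463760 ≈ 4.0637e-5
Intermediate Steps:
n = 1834050680 (n = -26060*(-70378) = 1834050680)
m(H) = 3/2 + H**2 (m(H) = (H**2 + H/((2*H))) + 1 = (H**2 + (1/(2*H))*H) + 1 = (H**2 + 1/2) + 1 = (1/2 + H**2) + 1 = 3/2 + H**2)
m(P)/n = (3/2 + 273**2)/1834050680 = (3/2 + 74529)*(1/1834050680) = (149061/2)*(1/1834050680) = 13551/333463760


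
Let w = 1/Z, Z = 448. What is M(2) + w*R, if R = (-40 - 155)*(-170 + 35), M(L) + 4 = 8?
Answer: 28117/448 ≈ 62.761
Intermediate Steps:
M(L) = 4 (M(L) = -4 + 8 = 4)
R = 26325 (R = -195*(-135) = 26325)
w = 1/448 ≈ 0.0022321
M(2) + w*R = 4 + (1/448)*26325 = 4 + 26325/448 = 28117/448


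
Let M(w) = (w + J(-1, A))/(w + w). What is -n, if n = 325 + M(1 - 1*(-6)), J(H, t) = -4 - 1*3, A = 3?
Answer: -325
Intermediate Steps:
J(H, t) = -7 (J(H, t) = -4 - 3 = -7)
M(w) = (-7 + w)/(2*w) (M(w) = (w - 7)/(w + w) = (-7 + w)/((2*w)) = (-7 + w)*(1/(2*w)) = (-7 + w)/(2*w))
n = 325 (n = 325 + (-7 + (1 - 1*(-6)))/(2*(1 - 1*(-6))) = 325 + (-7 + (1 + 6))/(2*(1 + 6)) = 325 + (½)*(-7 + 7)/7 = 325 + (½)*(⅐)*0 = 325 + 0 = 325)
-n = -1*325 = -325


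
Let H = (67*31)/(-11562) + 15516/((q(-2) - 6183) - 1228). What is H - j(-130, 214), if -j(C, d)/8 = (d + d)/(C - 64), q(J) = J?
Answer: -55209630131/2771261094 ≈ -19.922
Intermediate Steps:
j(C, d) = -16*d/(-64 + C) (j(C, d) = -8*(d + d)/(C - 64) = -8*2*d/(-64 + C) = -16*d/(-64 + C))
H = -64930931/28569702 (H = (67*31)/(-11562) + 15516/((-2 - 6183) - 1228) = 2077*(-1/11562) + 15516/(-6185 - 1228) = -2077/11562 + 15516/(-7413) = -2077/11562 + 15516*(-1/7413) = -2077/11562 - 5172/2471 = -64930931/28569702 ≈ -2.2727)
H - j(-130, 214) = -64930931/28569702 - (-16)*214/(-64 - 130) = -64930931/28569702 - (-16)*214/(-194) = -64930931/28569702 - (-16)*214*(-1)/194 = -64930931/28569702 - 1*1712/97 = -64930931/28569702 - 1712/97 = -55209630131/2771261094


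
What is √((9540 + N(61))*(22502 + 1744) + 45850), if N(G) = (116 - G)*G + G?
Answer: √314177026 ≈ 17725.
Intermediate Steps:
N(G) = G + G*(116 - G) (N(G) = G*(116 - G) + G = G + G*(116 - G))
√((9540 + N(61))*(22502 + 1744) + 45850) = √((9540 + 61*(117 - 1*61))*(22502 + 1744) + 45850) = √((9540 + 61*(117 - 61))*24246 + 45850) = √((9540 + 61*56)*24246 + 45850) = √((9540 + 3416)*24246 + 45850) = √(12956*24246 + 45850) = √(314131176 + 45850) = √314177026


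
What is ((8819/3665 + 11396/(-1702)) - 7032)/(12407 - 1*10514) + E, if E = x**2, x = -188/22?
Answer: 1338196358087/19308022635 ≈ 69.308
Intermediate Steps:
x = -94/11 (x = -188*1/22 = -94/11 ≈ -8.5455)
E = 8836/121 (E = (-94/11)**2 = 8836/121 ≈ 73.025)
((8819/3665 + 11396/(-1702)) - 7032)/(12407 - 1*10514) + E = ((8819/3665 + 11396/(-1702)) - 7032)/(12407 - 1*10514) + 8836/121 = ((8819*(1/3665) + 11396*(-1/1702)) - 7032)/(12407 - 10514) + 8836/121 = ((8819/3665 - 154/23) - 7032)/1893 + 8836/121 = (-361573/84295 - 7032)*(1/1893) + 8836/121 = -593124013/84295*1/1893 + 8836/121 = -593124013/159570435 + 8836/121 = 1338196358087/19308022635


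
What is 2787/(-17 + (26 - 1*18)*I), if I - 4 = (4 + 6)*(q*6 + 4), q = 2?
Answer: 2787/1295 ≈ 2.1521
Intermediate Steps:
I = 164 (I = 4 + (4 + 6)*(2*6 + 4) = 4 + 10*(12 + 4) = 4 + 10*16 = 4 + 160 = 164)
2787/(-17 + (26 - 1*18)*I) = 2787/(-17 + (26 - 1*18)*164) = 2787/(-17 + (26 - 18)*164) = 2787/(-17 + 8*164) = 2787/(-17 + 1312) = 2787/1295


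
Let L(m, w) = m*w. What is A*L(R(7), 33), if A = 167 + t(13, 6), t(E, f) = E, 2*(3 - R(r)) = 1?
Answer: 14850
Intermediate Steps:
R(r) = 5/2 (R(r) = 3 - ½*1 = 3 - ½ = 5/2)
A = 180 (A = 167 + 13 = 180)
A*L(R(7), 33) = 180*((5/2)*33) = 180*(165/2) = 14850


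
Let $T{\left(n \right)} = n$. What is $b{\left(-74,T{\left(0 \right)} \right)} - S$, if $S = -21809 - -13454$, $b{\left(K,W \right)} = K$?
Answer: $8281$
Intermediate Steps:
$S = -8355$ ($S = -21809 + 13454 = -8355$)
$b{\left(-74,T{\left(0 \right)} \right)} - S = -74 - -8355 = -74 + 8355 = 8281$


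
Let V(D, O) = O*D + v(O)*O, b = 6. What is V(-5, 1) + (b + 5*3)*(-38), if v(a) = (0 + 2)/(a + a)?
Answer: -802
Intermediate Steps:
v(a) = 1/a (v(a) = 2/((2*a)) = 2*(1/(2*a)) = 1/a)
V(D, O) = 1 + D*O (V(D, O) = O*D + O/O = D*O + 1 = 1 + D*O)
V(-5, 1) + (b + 5*3)*(-38) = (1 - 5*1) + (6 + 5*3)*(-38) = (1 - 5) + (6 + 15)*(-38) = -4 + 21*(-38) = -4 - 798 = -802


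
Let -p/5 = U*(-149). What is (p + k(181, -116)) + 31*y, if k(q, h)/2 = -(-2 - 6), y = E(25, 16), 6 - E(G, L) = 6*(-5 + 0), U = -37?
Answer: -26433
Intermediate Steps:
E(G, L) = 36 (E(G, L) = 6 - 6*(-5 + 0) = 6 - 6*(-5) = 6 - 1*(-30) = 6 + 30 = 36)
y = 36
k(q, h) = 16 (k(q, h) = 2*(-(-2 - 6)) = 2*(-1*(-8)) = 2*8 = 16)
p = -27565 (p = -(-185)*(-149) = -5*5513 = -27565)
(p + k(181, -116)) + 31*y = (-27565 + 16) + 31*36 = -27549 + 1116 = -26433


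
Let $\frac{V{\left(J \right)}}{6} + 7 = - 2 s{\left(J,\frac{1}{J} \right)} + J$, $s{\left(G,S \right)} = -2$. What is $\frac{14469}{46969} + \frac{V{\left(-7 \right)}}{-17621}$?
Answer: $\frac{19828953}{63664673} \approx 0.31146$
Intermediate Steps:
$V{\left(J \right)} = -18 + 6 J$ ($V{\left(J \right)} = -42 + 6 \left(\left(-2\right) \left(-2\right) + J\right) = -42 + 6 \left(4 + J\right) = -42 + \left(24 + 6 J\right) = -18 + 6 J$)
$\frac{14469}{46969} + \frac{V{\left(-7 \right)}}{-17621} = \frac{14469}{46969} + \frac{-18 + 6 \left(-7\right)}{-17621} = 14469 \cdot \frac{1}{46969} + \left(-18 - 42\right) \left(- \frac{1}{17621}\right) = \frac{1113}{3613} - - \frac{60}{17621} = \frac{1113}{3613} + \frac{60}{17621} = \frac{19828953}{63664673}$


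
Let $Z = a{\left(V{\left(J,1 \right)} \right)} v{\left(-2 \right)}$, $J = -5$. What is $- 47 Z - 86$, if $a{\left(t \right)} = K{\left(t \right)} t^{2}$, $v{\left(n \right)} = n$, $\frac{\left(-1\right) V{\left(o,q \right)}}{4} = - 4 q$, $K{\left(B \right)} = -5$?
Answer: $-120406$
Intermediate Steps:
$V{\left(o,q \right)} = 16 q$ ($V{\left(o,q \right)} = - 4 \left(- 4 q\right) = 16 q$)
$a{\left(t \right)} = - 5 t^{2}$
$Z = 2560$ ($Z = - 5 \left(16 \cdot 1\right)^{2} \left(-2\right) = - 5 \cdot 16^{2} \left(-2\right) = \left(-5\right) 256 \left(-2\right) = \left(-1280\right) \left(-2\right) = 2560$)
$- 47 Z - 86 = \left(-47\right) 2560 - 86 = -120320 - 86 = -120406$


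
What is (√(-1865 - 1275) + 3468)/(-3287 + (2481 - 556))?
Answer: -578/227 - I*√785/681 ≈ -2.5463 - 0.041142*I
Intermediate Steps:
(√(-1865 - 1275) + 3468)/(-3287 + (2481 - 556)) = (√(-3140) + 3468)/(-3287 + 1925) = (2*I*√785 + 3468)/(-1362) = (3468 + 2*I*√785)*(-1/1362) = -578/227 - I*√785/681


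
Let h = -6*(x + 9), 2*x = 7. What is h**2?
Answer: 5625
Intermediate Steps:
x = 7/2 (x = (1/2)*7 = 7/2 ≈ 3.5000)
h = -75 (h = -6*(7/2 + 9) = -6*25/2 = -75)
h**2 = (-75)**2 = 5625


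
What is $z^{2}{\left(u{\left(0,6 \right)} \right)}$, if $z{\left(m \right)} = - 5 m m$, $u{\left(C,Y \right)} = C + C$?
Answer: $0$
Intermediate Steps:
$u{\left(C,Y \right)} = 2 C$
$z{\left(m \right)} = - 5 m^{2}$
$z^{2}{\left(u{\left(0,6 \right)} \right)} = \left(- 5 \left(2 \cdot 0\right)^{2}\right)^{2} = \left(- 5 \cdot 0^{2}\right)^{2} = \left(\left(-5\right) 0\right)^{2} = 0^{2} = 0$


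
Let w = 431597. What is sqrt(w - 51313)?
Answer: 2*sqrt(95071) ≈ 616.67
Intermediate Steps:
sqrt(w - 51313) = sqrt(431597 - 51313) = sqrt(380284) = 2*sqrt(95071)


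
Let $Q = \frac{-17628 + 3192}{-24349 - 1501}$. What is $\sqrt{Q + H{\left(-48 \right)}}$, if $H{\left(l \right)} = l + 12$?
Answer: $\frac{3 i \sqrt{26314266}}{2585} \approx 5.9533 i$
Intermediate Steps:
$H{\left(l \right)} = 12 + l$
$Q = \frac{7218}{12925}$ ($Q = - \frac{14436}{-25850} = \left(-14436\right) \left(- \frac{1}{25850}\right) = \frac{7218}{12925} \approx 0.55845$)
$\sqrt{Q + H{\left(-48 \right)}} = \sqrt{\frac{7218}{12925} + \left(12 - 48\right)} = \sqrt{\frac{7218}{12925} - 36} = \sqrt{- \frac{458082}{12925}} = \frac{3 i \sqrt{26314266}}{2585}$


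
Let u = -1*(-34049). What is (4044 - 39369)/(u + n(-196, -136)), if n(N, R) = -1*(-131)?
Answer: -7065/6836 ≈ -1.0335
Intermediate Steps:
n(N, R) = 131
u = 34049
(4044 - 39369)/(u + n(-196, -136)) = (4044 - 39369)/(34049 + 131) = -35325/34180 = -35325*1/34180 = -7065/6836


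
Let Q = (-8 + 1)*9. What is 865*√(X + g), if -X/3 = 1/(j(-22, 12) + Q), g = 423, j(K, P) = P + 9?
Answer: 865*√82922/14 ≈ 17792.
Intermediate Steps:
j(K, P) = 9 + P
Q = -63 (Q = -7*9 = -63)
X = 1/14 (X = -3/((9 + 12) - 63) = -3/(21 - 63) = -3/(-42) = -3*(-1/42) = 1/14 ≈ 0.071429)
865*√(X + g) = 865*√(1/14 + 423) = 865*√(5923/14) = 865*(√82922/14) = 865*√82922/14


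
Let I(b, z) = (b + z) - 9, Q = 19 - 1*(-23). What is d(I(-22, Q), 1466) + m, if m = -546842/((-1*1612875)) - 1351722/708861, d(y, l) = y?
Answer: 3594607461779/381101395125 ≈ 9.4322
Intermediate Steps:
Q = 42 (Q = 19 + 23 = 42)
I(b, z) = -9 + b + z
m = -597507884596/381101395125 (m = -546842/(-1612875) - 1351722*1/708861 = -546842*(-1/1612875) - 450574/236287 = 546842/1612875 - 450574/236287 = -597507884596/381101395125 ≈ -1.5678)
d(I(-22, Q), 1466) + m = (-9 - 22 + 42) - 597507884596/381101395125 = 11 - 597507884596/381101395125 = 3594607461779/381101395125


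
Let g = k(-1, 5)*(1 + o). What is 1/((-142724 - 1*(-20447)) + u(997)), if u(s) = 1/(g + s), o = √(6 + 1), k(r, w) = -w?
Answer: -120306994261/14710778215953514 - 5*√7/14710778215953514 ≈ -8.1781e-6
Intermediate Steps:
o = √7 ≈ 2.6458
g = -5 - 5*√7 (g = (-1*5)*(1 + √7) = -5*(1 + √7) = -5 - 5*√7 ≈ -18.229)
u(s) = 1/(-5 + s - 5*√7) (u(s) = 1/((-5 - 5*√7) + s) = 1/(-5 + s - 5*√7))
1/((-142724 - 1*(-20447)) + u(997)) = 1/((-142724 - 1*(-20447)) + 1/(-5 + 997 - 5*√7)) = 1/((-142724 + 20447) + 1/(992 - 5*√7)) = 1/(-122277 + 1/(992 - 5*√7))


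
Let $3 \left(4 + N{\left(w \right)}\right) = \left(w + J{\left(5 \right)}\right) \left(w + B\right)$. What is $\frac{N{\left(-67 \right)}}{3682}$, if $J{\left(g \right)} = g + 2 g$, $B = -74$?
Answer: $\frac{1220}{1841} \approx 0.66268$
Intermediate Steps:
$J{\left(g \right)} = 3 g$
$N{\left(w \right)} = -4 + \frac{\left(-74 + w\right) \left(15 + w\right)}{3}$ ($N{\left(w \right)} = -4 + \frac{\left(w + 3 \cdot 5\right) \left(w - 74\right)}{3} = -4 + \frac{\left(w + 15\right) \left(-74 + w\right)}{3} = -4 + \frac{\left(15 + w\right) \left(-74 + w\right)}{3} = -4 + \frac{\left(-74 + w\right) \left(15 + w\right)}{3}$)
$\frac{N{\left(-67 \right)}}{3682} = \frac{-374 - - \frac{3953}{3} + \frac{\left(-67\right)^{2}}{3}}{3682} = \left(-374 + \frac{3953}{3} + \frac{1}{3} \cdot 4489\right) \frac{1}{3682} = \left(-374 + \frac{3953}{3} + \frac{4489}{3}\right) \frac{1}{3682} = 2440 \cdot \frac{1}{3682} = \frac{1220}{1841}$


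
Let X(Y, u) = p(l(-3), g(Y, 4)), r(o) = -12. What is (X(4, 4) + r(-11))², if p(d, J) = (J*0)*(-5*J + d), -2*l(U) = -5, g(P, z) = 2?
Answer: 144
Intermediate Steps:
l(U) = 5/2 (l(U) = -½*(-5) = 5/2)
p(d, J) = 0 (p(d, J) = 0*(d - 5*J) = 0)
X(Y, u) = 0
(X(4, 4) + r(-11))² = (0 - 12)² = (-12)² = 144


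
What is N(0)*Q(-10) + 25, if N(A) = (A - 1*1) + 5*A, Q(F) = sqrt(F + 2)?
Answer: 25 - 2*I*sqrt(2) ≈ 25.0 - 2.8284*I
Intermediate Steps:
Q(F) = sqrt(2 + F)
N(A) = -1 + 6*A (N(A) = (A - 1) + 5*A = (-1 + A) + 5*A = -1 + 6*A)
N(0)*Q(-10) + 25 = (-1 + 6*0)*sqrt(2 - 10) + 25 = (-1 + 0)*sqrt(-8) + 25 = -2*I*sqrt(2) + 25 = 25 - 2*I*sqrt(2)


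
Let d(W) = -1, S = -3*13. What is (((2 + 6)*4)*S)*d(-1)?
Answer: 1248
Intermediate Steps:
S = -39
(((2 + 6)*4)*S)*d(-1) = (((2 + 6)*4)*(-39))*(-1) = ((8*4)*(-39))*(-1) = (32*(-39))*(-1) = -1248*(-1) = 1248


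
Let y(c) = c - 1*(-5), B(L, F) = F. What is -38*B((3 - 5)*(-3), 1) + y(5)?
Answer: -28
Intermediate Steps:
y(c) = 5 + c (y(c) = c + 5 = 5 + c)
-38*B((3 - 5)*(-3), 1) + y(5) = -38*1 + (5 + 5) = -38 + 10 = -28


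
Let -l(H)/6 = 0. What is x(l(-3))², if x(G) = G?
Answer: 0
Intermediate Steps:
l(H) = 0 (l(H) = -6*0 = 0)
x(l(-3))² = 0² = 0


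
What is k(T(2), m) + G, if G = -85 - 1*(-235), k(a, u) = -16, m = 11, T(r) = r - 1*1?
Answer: 134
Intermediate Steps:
T(r) = -1 + r (T(r) = r - 1 = -1 + r)
G = 150 (G = -85 + 235 = 150)
k(T(2), m) + G = -16 + 150 = 134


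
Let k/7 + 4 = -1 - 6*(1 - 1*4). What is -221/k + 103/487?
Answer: -7558/3409 ≈ -2.2171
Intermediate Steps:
k = 91 (k = -28 + 7*(-1 - 6*(1 - 1*4)) = -28 + 7*(-1 - 6*(1 - 4)) = -28 + 7*(-1 - 6*(-3)) = -28 + 7*(-1 + 18) = -28 + 7*17 = -28 + 119 = 91)
-221/k + 103/487 = -221/91 + 103/487 = -221*1/91 + 103*(1/487) = -17/7 + 103/487 = -7558/3409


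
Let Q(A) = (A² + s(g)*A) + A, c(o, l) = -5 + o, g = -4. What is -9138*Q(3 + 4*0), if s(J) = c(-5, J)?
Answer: 164484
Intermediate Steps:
s(J) = -10 (s(J) = -5 - 5 = -10)
Q(A) = A² - 9*A (Q(A) = (A² - 10*A) + A = A² - 9*A)
-9138*Q(3 + 4*0) = -9138*(3 + 4*0)*(-9 + (3 + 4*0)) = -9138*(3 + 0)*(-9 + (3 + 0)) = -27414*(-9 + 3) = -27414*(-6) = -9138*(-18) = 164484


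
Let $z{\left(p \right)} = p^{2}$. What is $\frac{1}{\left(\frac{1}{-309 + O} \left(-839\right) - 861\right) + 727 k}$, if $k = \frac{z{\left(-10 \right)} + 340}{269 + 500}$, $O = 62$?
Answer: $- \frac{189943}{83885372} \approx -0.0022643$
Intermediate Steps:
$k = \frac{440}{769}$ ($k = \frac{\left(-10\right)^{2} + 340}{269 + 500} = \frac{100 + 340}{769} = 440 \cdot \frac{1}{769} = \frac{440}{769} \approx 0.57217$)
$\frac{1}{\left(\frac{1}{-309 + O} \left(-839\right) - 861\right) + 727 k} = \frac{1}{\left(\frac{1}{-309 + 62} \left(-839\right) - 861\right) + 727 \cdot \frac{440}{769}} = \frac{1}{\left(\frac{1}{-247} \left(-839\right) - 861\right) + \frac{319880}{769}} = \frac{1}{\left(\left(- \frac{1}{247}\right) \left(-839\right) - 861\right) + \frac{319880}{769}} = \frac{1}{\left(\frac{839}{247} - 861\right) + \frac{319880}{769}} = \frac{1}{- \frac{211828}{247} + \frac{319880}{769}} = \frac{1}{- \frac{83885372}{189943}} = - \frac{189943}{83885372}$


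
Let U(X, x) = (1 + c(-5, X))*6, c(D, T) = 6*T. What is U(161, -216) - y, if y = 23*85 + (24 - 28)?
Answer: 3851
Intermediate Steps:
y = 1951 (y = 1955 - 4 = 1951)
U(X, x) = 6 + 36*X (U(X, x) = (1 + 6*X)*6 = 6 + 36*X)
U(161, -216) - y = (6 + 36*161) - 1*1951 = (6 + 5796) - 1951 = 5802 - 1951 = 3851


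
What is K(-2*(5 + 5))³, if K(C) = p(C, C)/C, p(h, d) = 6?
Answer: -27/1000 ≈ -0.027000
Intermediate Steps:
K(C) = 6/C
K(-2*(5 + 5))³ = (6/((-2*(5 + 5))))³ = (6/((-2*10)))³ = (6/(-20))³ = (6*(-1/20))³ = (-3/10)³ = -27/1000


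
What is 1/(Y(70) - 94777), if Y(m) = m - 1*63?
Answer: -1/94770 ≈ -1.0552e-5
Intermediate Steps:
Y(m) = -63 + m (Y(m) = m - 63 = -63 + m)
1/(Y(70) - 94777) = 1/((-63 + 70) - 94777) = 1/(7 - 94777) = 1/(-94770) = -1/94770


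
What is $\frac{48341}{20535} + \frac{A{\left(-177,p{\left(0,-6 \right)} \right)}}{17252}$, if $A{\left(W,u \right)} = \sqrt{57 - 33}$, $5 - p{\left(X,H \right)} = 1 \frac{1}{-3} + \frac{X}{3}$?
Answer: $\frac{48341}{20535} + \frac{\sqrt{6}}{8626} \approx 2.3544$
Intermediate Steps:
$p{\left(X,H \right)} = \frac{16}{3} - \frac{X}{3}$ ($p{\left(X,H \right)} = 5 - \left(1 \frac{1}{-3} + \frac{X}{3}\right) = 5 - \left(1 \left(- \frac{1}{3}\right) + X \frac{1}{3}\right) = 5 - \left(- \frac{1}{3} + \frac{X}{3}\right) = \frac{16}{3} - \frac{X}{3}$)
$A{\left(W,u \right)} = 2 \sqrt{6}$ ($A{\left(W,u \right)} = \sqrt{24} = 2 \sqrt{6}$)
$\frac{48341}{20535} + \frac{A{\left(-177,p{\left(0,-6 \right)} \right)}}{17252} = \frac{48341}{20535} + \frac{2 \sqrt{6}}{17252} = 48341 \cdot \frac{1}{20535} + 2 \sqrt{6} \cdot \frac{1}{17252} = \frac{48341}{20535} + \frac{\sqrt{6}}{8626}$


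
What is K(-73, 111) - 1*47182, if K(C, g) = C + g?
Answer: -47144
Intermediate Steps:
K(-73, 111) - 1*47182 = (-73 + 111) - 1*47182 = 38 - 47182 = -47144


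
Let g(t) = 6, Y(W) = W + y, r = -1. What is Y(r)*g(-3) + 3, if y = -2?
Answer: -15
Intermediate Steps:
Y(W) = -2 + W (Y(W) = W - 2 = -2 + W)
Y(r)*g(-3) + 3 = (-2 - 1)*6 + 3 = -3*6 + 3 = -18 + 3 = -15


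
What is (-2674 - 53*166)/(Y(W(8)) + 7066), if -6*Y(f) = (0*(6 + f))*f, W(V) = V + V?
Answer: -5736/3533 ≈ -1.6235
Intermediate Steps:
W(V) = 2*V
Y(f) = 0 (Y(f) = -0*(6 + f)*f/6 = -0*f = -⅙*0 = 0)
(-2674 - 53*166)/(Y(W(8)) + 7066) = (-2674 - 53*166)/(0 + 7066) = (-2674 - 8798)/7066 = -11472*1/7066 = -5736/3533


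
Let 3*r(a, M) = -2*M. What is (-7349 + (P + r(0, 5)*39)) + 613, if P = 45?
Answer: -6821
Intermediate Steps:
r(a, M) = -2*M/3 (r(a, M) = (-2*M)/3 = -2*M/3)
(-7349 + (P + r(0, 5)*39)) + 613 = (-7349 + (45 - ⅔*5*39)) + 613 = (-7349 + (45 - 10/3*39)) + 613 = (-7349 + (45 - 130)) + 613 = (-7349 - 85) + 613 = -7434 + 613 = -6821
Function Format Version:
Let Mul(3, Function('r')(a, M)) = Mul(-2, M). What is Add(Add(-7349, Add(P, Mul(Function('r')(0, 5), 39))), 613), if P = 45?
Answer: -6821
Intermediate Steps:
Function('r')(a, M) = Mul(Rational(-2, 3), M) (Function('r')(a, M) = Mul(Rational(1, 3), Mul(-2, M)) = Mul(Rational(-2, 3), M))
Add(Add(-7349, Add(P, Mul(Function('r')(0, 5), 39))), 613) = Add(Add(-7349, Add(45, Mul(Mul(Rational(-2, 3), 5), 39))), 613) = Add(Add(-7349, Add(45, Mul(Rational(-10, 3), 39))), 613) = Add(Add(-7349, Add(45, -130)), 613) = Add(Add(-7349, -85), 613) = Add(-7434, 613) = -6821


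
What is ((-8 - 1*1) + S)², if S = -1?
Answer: 100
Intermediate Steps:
((-8 - 1*1) + S)² = ((-8 - 1*1) - 1)² = ((-8 - 1) - 1)² = (-9 - 1)² = (-10)² = 100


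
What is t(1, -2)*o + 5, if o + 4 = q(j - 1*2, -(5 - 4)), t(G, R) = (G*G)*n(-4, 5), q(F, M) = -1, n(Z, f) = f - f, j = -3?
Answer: 5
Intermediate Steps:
n(Z, f) = 0
t(G, R) = 0 (t(G, R) = (G*G)*0 = G²*0 = 0)
o = -5 (o = -4 - 1 = -5)
t(1, -2)*o + 5 = 0*(-5) + 5 = 0 + 5 = 5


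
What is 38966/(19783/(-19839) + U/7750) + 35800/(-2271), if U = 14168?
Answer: 6800618685443450/145072277121 ≈ 46877.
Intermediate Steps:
38966/(19783/(-19839) + U/7750) + 35800/(-2271) = 38966/(19783/(-19839) + 14168/7750) + 35800/(-2271) = 38966/(19783*(-1/19839) + 14168*(1/7750)) + 35800*(-1/2271) = 38966/(-19783/19839 + 7084/3875) - 35800/2271 = 38966/(63880351/76876125) - 35800/2271 = 38966*(76876125/63880351) - 35800/2271 = 2995555086750/63880351 - 35800/2271 = 6800618685443450/145072277121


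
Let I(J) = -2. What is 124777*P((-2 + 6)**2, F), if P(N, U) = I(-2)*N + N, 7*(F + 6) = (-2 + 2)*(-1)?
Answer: -1996432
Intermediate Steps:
F = -6 (F = -6 + ((-2 + 2)*(-1))/7 = -6 + (0*(-1))/7 = -6 + (1/7)*0 = -6 + 0 = -6)
P(N, U) = -N (P(N, U) = -2*N + N = -N)
124777*P((-2 + 6)**2, F) = 124777*(-(-2 + 6)**2) = 124777*(-1*4**2) = 124777*(-1*16) = 124777*(-16) = -1996432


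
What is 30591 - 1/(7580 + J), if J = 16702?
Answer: 742810661/24282 ≈ 30591.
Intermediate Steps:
30591 - 1/(7580 + J) = 30591 - 1/(7580 + 16702) = 30591 - 1/24282 = 742810661/24282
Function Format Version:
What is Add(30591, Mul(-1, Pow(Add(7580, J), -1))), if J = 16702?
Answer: Rational(742810661, 24282) ≈ 30591.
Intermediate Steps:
Add(30591, Mul(-1, Pow(Add(7580, J), -1))) = Add(30591, Mul(-1, Pow(Add(7580, 16702), -1))) = Add(30591, Mul(-1, Pow(24282, -1))) = Add(30591, Mul(-1, Rational(1, 24282))) = Add(30591, Rational(-1, 24282)) = Rational(742810661, 24282)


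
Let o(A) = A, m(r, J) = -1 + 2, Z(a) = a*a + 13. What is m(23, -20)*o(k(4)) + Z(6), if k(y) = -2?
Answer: 47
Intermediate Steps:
Z(a) = 13 + a² (Z(a) = a² + 13 = 13 + a²)
m(r, J) = 1
m(23, -20)*o(k(4)) + Z(6) = 1*(-2) + (13 + 6²) = -2 + (13 + 36) = -2 + 49 = 47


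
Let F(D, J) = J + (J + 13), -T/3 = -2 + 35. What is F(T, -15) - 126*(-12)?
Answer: 1495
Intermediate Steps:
T = -99 (T = -3*(-2 + 35) = -3*33 = -99)
F(D, J) = 13 + 2*J (F(D, J) = J + (13 + J) = 13 + 2*J)
F(T, -15) - 126*(-12) = (13 + 2*(-15)) - 126*(-12) = (13 - 30) - 1*(-1512) = -17 + 1512 = 1495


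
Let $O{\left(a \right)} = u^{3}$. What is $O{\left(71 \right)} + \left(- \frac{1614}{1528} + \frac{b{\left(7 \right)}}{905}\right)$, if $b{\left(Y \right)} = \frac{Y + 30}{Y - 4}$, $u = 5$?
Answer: $\frac{257119763}{2074260} \approx 123.96$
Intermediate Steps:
$b{\left(Y \right)} = \frac{30 + Y}{-4 + Y}$
$O{\left(a \right)} = 125$ ($O{\left(a \right)} = 5^{3} = 125$)
$O{\left(71 \right)} + \left(- \frac{1614}{1528} + \frac{b{\left(7 \right)}}{905}\right) = 125 - \left(\frac{807}{764} - \frac{\frac{1}{-4 + 7} \left(30 + 7\right)}{905}\right) = 125 - \left(\frac{807}{764} - \frac{1}{3} \cdot 37 \cdot \frac{1}{905}\right) = 125 + \left(- \frac{807}{764} + \frac{37}{3} \cdot \frac{1}{905}\right) = 125 + \left(- \frac{807}{764} + \frac{37}{2715}\right) = 125 - \frac{2162737}{2074260} = \frac{257119763}{2074260}$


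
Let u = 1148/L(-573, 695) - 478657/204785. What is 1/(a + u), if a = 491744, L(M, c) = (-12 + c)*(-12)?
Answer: 419604465/206336938495472 ≈ 2.0336e-6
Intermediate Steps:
L(M, c) = 144 - 12*c
u = -1039541488/419604465 (u = 1148/(144 - 12*695) - 478657/204785 = 1148/(144 - 8340) - 478657*1/204785 = 1148/(-8196) - 478657/204785 = 1148*(-1/8196) - 478657/204785 = -287/2049 - 478657/204785 = -1039541488/419604465 ≈ -2.4774)
1/(a + u) = 1/(491744 - 1039541488/419604465) = 1/(206336938495472/419604465) = 419604465/206336938495472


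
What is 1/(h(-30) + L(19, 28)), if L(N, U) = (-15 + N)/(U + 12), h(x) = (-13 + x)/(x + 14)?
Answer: 80/223 ≈ 0.35874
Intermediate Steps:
h(x) = (-13 + x)/(14 + x)
L(N, U) = (-15 + N)/(12 + U)
1/(h(-30) + L(19, 28)) = 1/((-13 - 30)/(14 - 30) + (-15 + 19)/(12 + 28)) = 1/(-43/(-16) + 4/40) = 1/(-1/16*(-43) + (1/40)*4) = 1/(43/16 + ⅒) = 1/(223/80) = 80/223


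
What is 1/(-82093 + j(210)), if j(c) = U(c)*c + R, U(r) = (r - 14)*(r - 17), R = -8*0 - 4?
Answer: 1/7861783 ≈ 1.2720e-7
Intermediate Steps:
R = -4 (R = 0 - 4 = -4)
U(r) = (-17 + r)*(-14 + r) (U(r) = (-14 + r)*(-17 + r) = (-17 + r)*(-14 + r))
j(c) = -4 + c*(238 + c² - 31*c) (j(c) = (238 + c² - 31*c)*c - 4 = c*(238 + c² - 31*c) - 4 = -4 + c*(238 + c² - 31*c))
1/(-82093 + j(210)) = 1/(-82093 + (-4 + 210*(238 + 210² - 31*210))) = 1/(-82093 + (-4 + 210*(238 + 44100 - 6510))) = 1/(-82093 + (-4 + 210*37828)) = 1/(-82093 + (-4 + 7943880)) = 1/(-82093 + 7943876) = 1/7861783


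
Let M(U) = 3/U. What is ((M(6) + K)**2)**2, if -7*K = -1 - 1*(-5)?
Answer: 1/38416 ≈ 2.6031e-5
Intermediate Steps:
K = -4/7 (K = -(-1 - 1*(-5))/7 = -(-1 + 5)/7 = -1/7*4 = -4/7 ≈ -0.57143)
((M(6) + K)**2)**2 = ((3/6 - 4/7)**2)**2 = ((3*(1/6) - 4/7)**2)**2 = ((1/2 - 4/7)**2)**2 = ((-1/14)**2)**2 = (1/196)**2 = 1/38416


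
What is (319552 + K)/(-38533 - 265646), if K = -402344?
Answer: 82792/304179 ≈ 0.27218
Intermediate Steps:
(319552 + K)/(-38533 - 265646) = (319552 - 402344)/(-38533 - 265646) = -82792/(-304179) = -82792*(-1/304179) = 82792/304179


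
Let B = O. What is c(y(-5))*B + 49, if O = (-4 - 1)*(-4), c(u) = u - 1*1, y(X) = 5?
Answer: 129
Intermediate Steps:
c(u) = -1 + u (c(u) = u - 1 = -1 + u)
O = 20 (O = -5*(-4) = 20)
B = 20
c(y(-5))*B + 49 = (-1 + 5)*20 + 49 = 4*20 + 49 = 80 + 49 = 129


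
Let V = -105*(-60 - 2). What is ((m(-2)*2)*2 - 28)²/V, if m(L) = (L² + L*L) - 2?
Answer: 8/3255 ≈ 0.0024578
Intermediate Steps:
m(L) = -2 + 2*L² (m(L) = (L² + L²) - 2 = 2*L² - 2 = -2 + 2*L²)
V = 6510 (V = -105*(-62) = 6510)
((m(-2)*2)*2 - 28)²/V = (((-2 + 2*(-2)²)*2)*2 - 28)²/6510 = (((-2 + 2*4)*2)*2 - 28)²*(1/6510) = (((-2 + 8)*2)*2 - 28)²*(1/6510) = ((6*2)*2 - 28)²*(1/6510) = (12*2 - 28)²*(1/6510) = (24 - 28)²*(1/6510) = (-4)²*(1/6510) = 16*(1/6510) = 8/3255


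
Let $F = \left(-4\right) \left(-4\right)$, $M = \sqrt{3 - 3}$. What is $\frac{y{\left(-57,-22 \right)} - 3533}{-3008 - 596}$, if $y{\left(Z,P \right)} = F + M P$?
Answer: $\frac{3517}{3604} \approx 0.97586$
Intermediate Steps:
$M = 0$ ($M = \sqrt{0} = 0$)
$F = 16$
$y{\left(Z,P \right)} = 16$ ($y{\left(Z,P \right)} = 16 + 0 P = 16 + 0 = 16$)
$\frac{y{\left(-57,-22 \right)} - 3533}{-3008 - 596} = \frac{16 - 3533}{-3008 - 596} = - \frac{3517}{-3604} = \left(-3517\right) \left(- \frac{1}{3604}\right) = \frac{3517}{3604}$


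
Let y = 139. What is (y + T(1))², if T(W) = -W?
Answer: 19044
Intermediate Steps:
(y + T(1))² = (139 - 1*1)² = (139 - 1)² = 138² = 19044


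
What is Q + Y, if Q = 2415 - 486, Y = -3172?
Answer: -1243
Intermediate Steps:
Q = 1929
Q + Y = 1929 - 3172 = -1243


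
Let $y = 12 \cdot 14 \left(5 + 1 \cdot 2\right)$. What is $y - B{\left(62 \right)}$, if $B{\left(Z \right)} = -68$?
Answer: $1244$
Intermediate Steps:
$y = 1176$ ($y = 168 \left(5 + 2\right) = 168 \cdot 7 = 1176$)
$y - B{\left(62 \right)} = 1176 - -68 = 1176 + 68 = 1244$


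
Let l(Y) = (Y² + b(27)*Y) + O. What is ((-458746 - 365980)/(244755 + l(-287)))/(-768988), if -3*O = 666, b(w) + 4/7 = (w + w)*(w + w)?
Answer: -412363/196025038044 ≈ -2.1036e-6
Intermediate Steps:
b(w) = -4/7 + 4*w² (b(w) = -4/7 + (w + w)*(w + w) = -4/7 + (2*w)*(2*w) = -4/7 + 4*w²)
O = -222 (O = -⅓*666 = -222)
l(Y) = -222 + Y² + 20408*Y/7 (l(Y) = (Y² + (-4/7 + 4*27²)*Y) - 222 = (Y² + (-4/7 + 4*729)*Y) - 222 = (Y² + (-4/7 + 2916)*Y) - 222 = (Y² + 20408*Y/7) - 222 = -222 + Y² + 20408*Y/7)
((-458746 - 365980)/(244755 + l(-287)))/(-768988) = ((-458746 - 365980)/(244755 + (-222 + (-287)² + (20408/7)*(-287))))/(-768988) = -824726/(244755 + (-222 + 82369 - 836728))*(-1/768988) = -824726/(244755 - 754581)*(-1/768988) = -824726/(-509826)*(-1/768988) = -824726*(-1/509826)*(-1/768988) = (412363/254913)*(-1/768988) = -412363/196025038044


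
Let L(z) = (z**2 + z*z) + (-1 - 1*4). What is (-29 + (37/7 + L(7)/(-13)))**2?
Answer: 7890481/8281 ≈ 952.84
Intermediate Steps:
L(z) = -5 + 2*z**2 (L(z) = (z**2 + z**2) + (-1 - 4) = 2*z**2 - 5 = -5 + 2*z**2)
(-29 + (37/7 + L(7)/(-13)))**2 = (-29 + (37/7 + (-5 + 2*7**2)/(-13)))**2 = (-29 + (37*(1/7) + (-5 + 2*49)*(-1/13)))**2 = (-29 + (37/7 + (-5 + 98)*(-1/13)))**2 = (-29 + (37/7 + 93*(-1/13)))**2 = (-29 + (37/7 - 93/13))**2 = (-29 - 170/91)**2 = (-2809/91)**2 = 7890481/8281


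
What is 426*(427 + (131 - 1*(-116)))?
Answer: 287124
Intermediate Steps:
426*(427 + (131 - 1*(-116))) = 426*(427 + (131 + 116)) = 426*(427 + 247) = 426*674 = 287124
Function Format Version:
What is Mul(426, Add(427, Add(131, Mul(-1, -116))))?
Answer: 287124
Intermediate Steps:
Mul(426, Add(427, Add(131, Mul(-1, -116)))) = Mul(426, Add(427, Add(131, 116))) = Mul(426, Add(427, 247)) = Mul(426, 674) = 287124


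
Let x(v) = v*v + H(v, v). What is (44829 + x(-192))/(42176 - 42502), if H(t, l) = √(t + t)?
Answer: -81693/326 - 4*I*√6/163 ≈ -250.59 - 0.06011*I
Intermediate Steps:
H(t, l) = √2*√t (H(t, l) = √(2*t) = √2*√t)
x(v) = v² + √2*√v (x(v) = v*v + √2*√v = v² + √2*√v)
(44829 + x(-192))/(42176 - 42502) = (44829 + ((-192)² + √2*√(-192)))/(42176 - 42502) = (44829 + (36864 + √2*(8*I*√3)))/(-326) = (44829 + (36864 + 8*I*√6))*(-1/326) = (81693 + 8*I*√6)*(-1/326) = -81693/326 - 4*I*√6/163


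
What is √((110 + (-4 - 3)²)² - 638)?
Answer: √24643 ≈ 156.98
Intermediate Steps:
√((110 + (-4 - 3)²)² - 638) = √((110 + (-7)²)² - 638) = √((110 + 49)² - 638) = √(159² - 638) = √(25281 - 638) = √24643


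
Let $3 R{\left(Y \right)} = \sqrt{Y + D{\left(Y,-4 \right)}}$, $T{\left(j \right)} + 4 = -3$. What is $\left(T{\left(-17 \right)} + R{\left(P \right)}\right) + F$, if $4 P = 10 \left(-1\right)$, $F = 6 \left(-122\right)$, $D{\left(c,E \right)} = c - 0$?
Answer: $-739 + \frac{i \sqrt{5}}{3} \approx -739.0 + 0.74536 i$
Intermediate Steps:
$T{\left(j \right)} = -7$ ($T{\left(j \right)} = -4 - 3 = -7$)
$D{\left(c,E \right)} = c$ ($D{\left(c,E \right)} = c + 0 = c$)
$F = -732$
$P = - \frac{5}{2}$ ($P = \frac{10 \left(-1\right)}{4} = \frac{1}{4} \left(-10\right) = - \frac{5}{2} \approx -2.5$)
$R{\left(Y \right)} = \frac{\sqrt{2} \sqrt{Y}}{3}$ ($R{\left(Y \right)} = \frac{\sqrt{Y + Y}}{3} = \frac{\sqrt{2 Y}}{3} = \frac{\sqrt{2} \sqrt{Y}}{3}$)
$\left(T{\left(-17 \right)} + R{\left(P \right)}\right) + F = \left(-7 + \frac{\sqrt{2} \sqrt{- \frac{5}{2}}}{3}\right) - 732 = \left(-7 + \frac{\sqrt{2} \frac{i \sqrt{10}}{2}}{3}\right) - 732 = \left(-7 + \frac{i \sqrt{5}}{3}\right) - 732 = -739 + \frac{i \sqrt{5}}{3}$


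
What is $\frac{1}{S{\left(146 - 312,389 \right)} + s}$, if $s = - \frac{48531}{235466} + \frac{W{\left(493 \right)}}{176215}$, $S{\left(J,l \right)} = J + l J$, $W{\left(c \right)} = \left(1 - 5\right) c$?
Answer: $- \frac{5927520170}{383748943838531} \approx -1.5446 \cdot 10^{-5}$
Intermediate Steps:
$W{\left(c \right)} = - 4 c$
$S{\left(J,l \right)} = J + J l$
$s = - \frac{1288032731}{5927520170}$ ($s = - \frac{48531}{235466} + \frac{\left(-4\right) 493}{176215} = \left(-48531\right) \frac{1}{235466} - \frac{1972}{176215} = - \frac{6933}{33638} - \frac{1972}{176215} = - \frac{1288032731}{5927520170} \approx -0.2173$)
$\frac{1}{S{\left(146 - 312,389 \right)} + s} = \frac{1}{\left(146 - 312\right) \left(1 + 389\right) - \frac{1288032731}{5927520170}} = \frac{1}{\left(-166\right) 390 - \frac{1288032731}{5927520170}} = \frac{1}{-64740 - \frac{1288032731}{5927520170}} = \frac{1}{- \frac{383748943838531}{5927520170}} = - \frac{5927520170}{383748943838531}$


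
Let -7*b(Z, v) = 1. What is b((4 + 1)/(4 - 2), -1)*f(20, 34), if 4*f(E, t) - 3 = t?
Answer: -37/28 ≈ -1.3214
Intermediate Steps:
f(E, t) = ¾ + t/4
b(Z, v) = -⅐ (b(Z, v) = -⅐*1 = -⅐)
b((4 + 1)/(4 - 2), -1)*f(20, 34) = -(¾ + (¼)*34)/7 = -(¾ + 17/2)/7 = -⅐*37/4 = -37/28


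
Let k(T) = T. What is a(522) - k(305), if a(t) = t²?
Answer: 272179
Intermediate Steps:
a(522) - k(305) = 522² - 1*305 = 272484 - 305 = 272179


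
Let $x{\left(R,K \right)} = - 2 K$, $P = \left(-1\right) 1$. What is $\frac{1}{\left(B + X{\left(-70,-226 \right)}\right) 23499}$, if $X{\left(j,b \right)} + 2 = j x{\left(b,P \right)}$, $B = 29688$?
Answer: $\frac{1}{694301454} \approx 1.4403 \cdot 10^{-9}$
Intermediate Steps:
$P = -1$
$X{\left(j,b \right)} = -2 + 2 j$ ($X{\left(j,b \right)} = -2 + j \left(\left(-2\right) \left(-1\right)\right) = -2 + j 2 = -2 + 2 j$)
$\frac{1}{\left(B + X{\left(-70,-226 \right)}\right) 23499} = \frac{1}{\left(29688 + \left(-2 + 2 \left(-70\right)\right)\right) 23499} = \frac{1}{29688 - 142} \cdot \frac{1}{23499} = \frac{1}{29546} \cdot \frac{1}{23499} = \frac{1}{694301454}$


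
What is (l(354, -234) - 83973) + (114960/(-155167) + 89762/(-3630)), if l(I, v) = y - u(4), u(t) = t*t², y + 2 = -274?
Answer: -23752083119392/281628105 ≈ -84339.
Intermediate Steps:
y = -276 (y = -2 - 274 = -276)
u(t) = t³
l(I, v) = -340 (l(I, v) = -276 - 1*4³ = -276 - 1*64 = -276 - 64 = -340)
(l(354, -234) - 83973) + (114960/(-155167) + 89762/(-3630)) = (-340 - 83973) + (114960/(-155167) + 89762/(-3630)) = -84313 + (114960*(-1/155167) + 89762*(-1/3630)) = -84313 + (-114960/155167 - 44881/1815) = -84313 - 7172702527/281628105 = -23752083119392/281628105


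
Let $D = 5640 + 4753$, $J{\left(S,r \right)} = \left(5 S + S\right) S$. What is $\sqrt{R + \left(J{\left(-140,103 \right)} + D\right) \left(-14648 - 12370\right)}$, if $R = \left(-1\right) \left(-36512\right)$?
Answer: $i \sqrt{3458078362} \approx 58805.0 i$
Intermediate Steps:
$J{\left(S,r \right)} = 6 S^{2}$ ($J{\left(S,r \right)} = 6 S S = 6 S^{2}$)
$D = 10393$
$R = 36512$
$\sqrt{R + \left(J{\left(-140,103 \right)} + D\right) \left(-14648 - 12370\right)} = \sqrt{36512 + \left(6 \left(-140\right)^{2} + 10393\right) \left(-14648 - 12370\right)} = \sqrt{36512 + \left(6 \cdot 19600 + 10393\right) \left(-27018\right)} = \sqrt{36512 + \left(117600 + 10393\right) \left(-27018\right)} = \sqrt{36512 + 127993 \left(-27018\right)} = \sqrt{36512 - 3458114874} = \sqrt{-3458078362} = i \sqrt{3458078362}$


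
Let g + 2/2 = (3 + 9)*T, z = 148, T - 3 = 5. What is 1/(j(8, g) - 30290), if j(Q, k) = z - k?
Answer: -1/30237 ≈ -3.3072e-5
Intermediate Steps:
T = 8 (T = 3 + 5 = 8)
g = 95 (g = -1 + (3 + 9)*8 = -1 + 12*8 = -1 + 96 = 95)
j(Q, k) = 148 - k
1/(j(8, g) - 30290) = 1/((148 - 1*95) - 30290) = 1/((148 - 95) - 30290) = 1/(53 - 30290) = 1/(-30237) = -1/30237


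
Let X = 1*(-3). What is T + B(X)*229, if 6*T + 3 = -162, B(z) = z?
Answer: -1429/2 ≈ -714.50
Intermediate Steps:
X = -3
T = -55/2 (T = -½ + (⅙)*(-162) = -½ - 27 = -55/2 ≈ -27.500)
T + B(X)*229 = -55/2 - 3*229 = -55/2 - 687 = -1429/2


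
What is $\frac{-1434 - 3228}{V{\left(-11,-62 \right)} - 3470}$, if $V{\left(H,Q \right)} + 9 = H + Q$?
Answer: $\frac{21}{16} \approx 1.3125$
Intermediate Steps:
$V{\left(H,Q \right)} = -9 + H + Q$ ($V{\left(H,Q \right)} = -9 + \left(H + Q\right) = -9 + H + Q$)
$\frac{-1434 - 3228}{V{\left(-11,-62 \right)} - 3470} = \frac{-1434 - 3228}{\left(-9 - 11 - 62\right) - 3470} = - \frac{4662}{-82 - 3470} = - \frac{4662}{-3552} = \left(-4662\right) \left(- \frac{1}{3552}\right) = \frac{21}{16}$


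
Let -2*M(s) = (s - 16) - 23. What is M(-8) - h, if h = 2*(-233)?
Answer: 979/2 ≈ 489.50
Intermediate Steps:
M(s) = 39/2 - s/2 (M(s) = -((s - 16) - 23)/2 = -((-16 + s) - 23)/2 = -(-39 + s)/2 = 39/2 - s/2)
h = -466
M(-8) - h = (39/2 - ½*(-8)) - 1*(-466) = (39/2 + 4) + 466 = 47/2 + 466 = 979/2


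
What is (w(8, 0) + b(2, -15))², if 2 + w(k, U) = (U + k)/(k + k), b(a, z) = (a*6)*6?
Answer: 19881/4 ≈ 4970.3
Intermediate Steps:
b(a, z) = 36*a (b(a, z) = (6*a)*6 = 36*a)
w(k, U) = -2 + (U + k)/(2*k) (w(k, U) = -2 + (U + k)/(k + k) = -2 + (U + k)/((2*k)) = -2 + (U + k)*(1/(2*k)) = -2 + (U + k)/(2*k))
(w(8, 0) + b(2, -15))² = ((½)*(0 - 3*8)/8 + 36*2)² = ((½)*(⅛)*(0 - 24) + 72)² = ((½)*(⅛)*(-24) + 72)² = (-3/2 + 72)² = (141/2)² = 19881/4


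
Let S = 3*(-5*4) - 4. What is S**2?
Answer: 4096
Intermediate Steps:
S = -64 (S = 3*(-20) - 4 = -60 - 4 = -64)
S**2 = (-64)**2 = 4096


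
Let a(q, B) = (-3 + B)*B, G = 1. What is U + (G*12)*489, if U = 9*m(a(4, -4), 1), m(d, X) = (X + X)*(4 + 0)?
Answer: 5940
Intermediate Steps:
a(q, B) = B*(-3 + B)
m(d, X) = 8*X (m(d, X) = (2*X)*4 = 8*X)
U = 72 (U = 9*(8*1) = 9*8 = 72)
U + (G*12)*489 = 72 + (1*12)*489 = 72 + 12*489 = 72 + 5868 = 5940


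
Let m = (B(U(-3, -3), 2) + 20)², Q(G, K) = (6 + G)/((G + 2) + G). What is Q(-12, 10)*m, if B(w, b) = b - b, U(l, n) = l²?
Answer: 1200/11 ≈ 109.09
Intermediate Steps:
Q(G, K) = (6 + G)/(2 + 2*G) (Q(G, K) = (6 + G)/((2 + G) + G) = (6 + G)/(2 + 2*G))
B(w, b) = 0
m = 400 (m = (0 + 20)² = 20² = 400)
Q(-12, 10)*m = ((6 - 12)/(2*(1 - 12)))*400 = ((½)*(-6)/(-11))*400 = ((½)*(-1/11)*(-6))*400 = (3/11)*400 = 1200/11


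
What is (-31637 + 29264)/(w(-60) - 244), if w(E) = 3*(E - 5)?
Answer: 2373/439 ≈ 5.4055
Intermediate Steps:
w(E) = -15 + 3*E (w(E) = 3*(-5 + E) = -15 + 3*E)
(-31637 + 29264)/(w(-60) - 244) = (-31637 + 29264)/((-15 + 3*(-60)) - 244) = -2373/((-15 - 180) - 244) = -2373/(-195 - 244) = -2373/(-439) = -2373*(-1/439) = 2373/439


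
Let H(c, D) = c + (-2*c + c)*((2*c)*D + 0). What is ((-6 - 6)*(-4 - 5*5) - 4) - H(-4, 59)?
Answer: 2236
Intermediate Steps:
H(c, D) = c - 2*D*c**2 (H(c, D) = c + (-c)*(2*D*c + 0) = c + (-c)*(2*D*c) = c - 2*D*c**2)
((-6 - 6)*(-4 - 5*5) - 4) - H(-4, 59) = ((-6 - 6)*(-4 - 5*5) - 4) - (-4)*(1 - 2*59*(-4)) = (-12*(-4 - 25) - 4) - (-4)*(1 + 472) = (-12*(-29) - 4) - (-4)*473 = (348 - 4) - 1*(-1892) = 344 + 1892 = 2236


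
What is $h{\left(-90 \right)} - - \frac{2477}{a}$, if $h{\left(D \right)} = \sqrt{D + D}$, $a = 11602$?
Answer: $\frac{2477}{11602} + 6 i \sqrt{5} \approx 0.2135 + 13.416 i$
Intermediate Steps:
$h{\left(D \right)} = \sqrt{2} \sqrt{D}$ ($h{\left(D \right)} = \sqrt{2 D} = \sqrt{2} \sqrt{D}$)
$h{\left(-90 \right)} - - \frac{2477}{a} = \sqrt{2} \sqrt{-90} - - \frac{2477}{11602} = \sqrt{2} \cdot 3 i \sqrt{10} - \left(-2477\right) \frac{1}{11602} = 6 i \sqrt{5} - - \frac{2477}{11602} = 6 i \sqrt{5} + \frac{2477}{11602} = \frac{2477}{11602} + 6 i \sqrt{5}$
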